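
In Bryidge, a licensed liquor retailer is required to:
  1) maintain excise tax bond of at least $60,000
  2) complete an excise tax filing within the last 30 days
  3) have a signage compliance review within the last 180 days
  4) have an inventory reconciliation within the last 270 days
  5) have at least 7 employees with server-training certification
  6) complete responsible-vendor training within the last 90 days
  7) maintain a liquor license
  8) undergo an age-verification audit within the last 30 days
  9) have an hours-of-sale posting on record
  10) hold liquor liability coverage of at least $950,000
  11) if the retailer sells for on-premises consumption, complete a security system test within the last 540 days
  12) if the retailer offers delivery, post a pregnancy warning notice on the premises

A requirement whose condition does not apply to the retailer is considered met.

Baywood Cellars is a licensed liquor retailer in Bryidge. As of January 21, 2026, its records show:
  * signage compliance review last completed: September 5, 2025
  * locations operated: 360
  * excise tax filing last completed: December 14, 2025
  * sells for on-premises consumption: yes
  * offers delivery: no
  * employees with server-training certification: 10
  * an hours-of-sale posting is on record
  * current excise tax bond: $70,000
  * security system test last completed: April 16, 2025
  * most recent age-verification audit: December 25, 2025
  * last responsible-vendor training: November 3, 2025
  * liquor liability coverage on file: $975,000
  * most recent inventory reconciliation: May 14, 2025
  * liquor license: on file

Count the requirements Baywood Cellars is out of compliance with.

1. excise tax bond $70,000 ≥ $60,000 → met
2. excise tax filing 38 days ago vs limit 30 → not met
3. signage compliance review 138 days ago vs limit 180 → met
4. inventory reconciliation 252 days ago vs limit 270 → met
5. employees with server-training certification 10 ≥ 7 → met
6. responsible-vendor training 79 days ago vs limit 90 → met
7. liquor license present → met
8. age-verification audit 27 days ago vs limit 30 → met
9. hours-of-sale posting present → met
10. liquor liability coverage $975,000 ≥ $950,000 → met
11. condition 'sells for on-premises consumption' holds; security system test 280 days ago vs limit 540 → met
12. condition 'offers delivery' does not hold → requirement n/a → met
Not met: 1 of 12

1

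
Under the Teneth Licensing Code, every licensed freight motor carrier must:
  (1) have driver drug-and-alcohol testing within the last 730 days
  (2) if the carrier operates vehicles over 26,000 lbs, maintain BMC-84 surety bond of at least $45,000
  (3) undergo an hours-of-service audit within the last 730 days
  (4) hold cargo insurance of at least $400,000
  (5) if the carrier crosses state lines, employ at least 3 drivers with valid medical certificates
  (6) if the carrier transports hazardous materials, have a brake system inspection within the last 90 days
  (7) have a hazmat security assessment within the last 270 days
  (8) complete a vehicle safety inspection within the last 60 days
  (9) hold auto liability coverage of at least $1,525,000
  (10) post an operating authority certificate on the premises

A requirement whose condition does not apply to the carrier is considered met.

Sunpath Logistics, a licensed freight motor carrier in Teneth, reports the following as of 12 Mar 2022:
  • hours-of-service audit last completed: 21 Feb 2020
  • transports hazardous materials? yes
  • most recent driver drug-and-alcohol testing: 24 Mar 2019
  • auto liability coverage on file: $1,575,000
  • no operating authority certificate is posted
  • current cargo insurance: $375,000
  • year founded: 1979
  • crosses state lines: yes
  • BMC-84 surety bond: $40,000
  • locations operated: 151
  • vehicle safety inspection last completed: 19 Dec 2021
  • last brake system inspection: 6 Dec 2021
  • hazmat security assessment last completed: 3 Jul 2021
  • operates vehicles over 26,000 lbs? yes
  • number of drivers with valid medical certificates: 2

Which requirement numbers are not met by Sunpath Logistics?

1. driver drug-and-alcohol testing 1084 days ago vs limit 730 → not met
2. condition 'operates vehicles over 26,000 lbs' holds; BMC-84 surety bond $40,000 < $45,000 → not met
3. hours-of-service audit 750 days ago vs limit 730 → not met
4. cargo insurance $375,000 < $400,000 → not met
5. condition 'crosses state lines' holds; drivers with valid medical certificates 2 < 3 → not met
6. condition 'transports hazardous materials' holds; brake system inspection 96 days ago vs limit 90 → not met
7. hazmat security assessment 252 days ago vs limit 270 → met
8. vehicle safety inspection 83 days ago vs limit 60 → not met
9. auto liability coverage $1,575,000 ≥ $1,525,000 → met
10. operating authority certificate absent → not met
Not met: 1, 2, 3, 4, 5, 6, 8, 10

1, 2, 3, 4, 5, 6, 8, 10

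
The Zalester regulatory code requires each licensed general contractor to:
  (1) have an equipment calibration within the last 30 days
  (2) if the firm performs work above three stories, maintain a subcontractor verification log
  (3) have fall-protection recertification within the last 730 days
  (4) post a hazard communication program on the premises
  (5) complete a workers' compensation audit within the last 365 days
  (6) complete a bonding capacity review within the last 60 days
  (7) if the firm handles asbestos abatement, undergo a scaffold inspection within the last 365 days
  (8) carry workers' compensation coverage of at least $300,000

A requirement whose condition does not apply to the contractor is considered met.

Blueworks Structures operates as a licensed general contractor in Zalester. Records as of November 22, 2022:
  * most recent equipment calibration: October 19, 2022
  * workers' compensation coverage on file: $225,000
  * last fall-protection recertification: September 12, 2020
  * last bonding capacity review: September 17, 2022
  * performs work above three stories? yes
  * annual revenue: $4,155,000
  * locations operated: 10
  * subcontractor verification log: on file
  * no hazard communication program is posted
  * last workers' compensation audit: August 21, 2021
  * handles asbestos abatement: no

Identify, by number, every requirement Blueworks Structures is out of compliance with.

1. equipment calibration 34 days ago vs limit 30 → not met
2. condition 'performs work above three stories' holds; subcontractor verification log present → met
3. fall-protection recertification 801 days ago vs limit 730 → not met
4. hazard communication program absent → not met
5. workers' compensation audit 458 days ago vs limit 365 → not met
6. bonding capacity review 66 days ago vs limit 60 → not met
7. condition 'handles asbestos abatement' does not hold → requirement n/a → met
8. workers' compensation coverage $225,000 < $300,000 → not met
Not met: 1, 3, 4, 5, 6, 8

1, 3, 4, 5, 6, 8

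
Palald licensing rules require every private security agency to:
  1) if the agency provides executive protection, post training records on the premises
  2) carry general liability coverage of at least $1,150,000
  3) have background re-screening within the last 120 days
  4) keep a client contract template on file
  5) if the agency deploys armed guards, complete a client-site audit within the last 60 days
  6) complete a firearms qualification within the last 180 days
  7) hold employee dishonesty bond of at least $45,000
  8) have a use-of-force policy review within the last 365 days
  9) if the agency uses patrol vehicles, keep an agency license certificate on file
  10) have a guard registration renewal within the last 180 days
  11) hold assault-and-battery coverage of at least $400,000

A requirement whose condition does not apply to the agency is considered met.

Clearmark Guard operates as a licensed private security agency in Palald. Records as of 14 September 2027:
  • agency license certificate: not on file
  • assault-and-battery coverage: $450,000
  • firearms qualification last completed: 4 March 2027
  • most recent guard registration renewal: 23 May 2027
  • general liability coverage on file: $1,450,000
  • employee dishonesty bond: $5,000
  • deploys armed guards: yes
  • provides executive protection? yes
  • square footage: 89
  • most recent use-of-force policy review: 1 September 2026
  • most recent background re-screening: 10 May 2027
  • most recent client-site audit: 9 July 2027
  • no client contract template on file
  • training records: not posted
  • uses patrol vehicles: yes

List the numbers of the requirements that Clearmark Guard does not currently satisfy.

1, 3, 4, 5, 6, 7, 8, 9

1. condition 'provides executive protection' holds; training records absent → not met
2. general liability coverage $1,450,000 ≥ $1,150,000 → met
3. background re-screening 127 days ago vs limit 120 → not met
4. client contract template absent → not met
5. condition 'deploys armed guards' holds; client-site audit 67 days ago vs limit 60 → not met
6. firearms qualification 194 days ago vs limit 180 → not met
7. employee dishonesty bond $5,000 < $45,000 → not met
8. use-of-force policy review 378 days ago vs limit 365 → not met
9. condition 'uses patrol vehicles' holds; agency license certificate absent → not met
10. guard registration renewal 114 days ago vs limit 180 → met
11. assault-and-battery coverage $450,000 ≥ $400,000 → met
Not met: 1, 3, 4, 5, 6, 7, 8, 9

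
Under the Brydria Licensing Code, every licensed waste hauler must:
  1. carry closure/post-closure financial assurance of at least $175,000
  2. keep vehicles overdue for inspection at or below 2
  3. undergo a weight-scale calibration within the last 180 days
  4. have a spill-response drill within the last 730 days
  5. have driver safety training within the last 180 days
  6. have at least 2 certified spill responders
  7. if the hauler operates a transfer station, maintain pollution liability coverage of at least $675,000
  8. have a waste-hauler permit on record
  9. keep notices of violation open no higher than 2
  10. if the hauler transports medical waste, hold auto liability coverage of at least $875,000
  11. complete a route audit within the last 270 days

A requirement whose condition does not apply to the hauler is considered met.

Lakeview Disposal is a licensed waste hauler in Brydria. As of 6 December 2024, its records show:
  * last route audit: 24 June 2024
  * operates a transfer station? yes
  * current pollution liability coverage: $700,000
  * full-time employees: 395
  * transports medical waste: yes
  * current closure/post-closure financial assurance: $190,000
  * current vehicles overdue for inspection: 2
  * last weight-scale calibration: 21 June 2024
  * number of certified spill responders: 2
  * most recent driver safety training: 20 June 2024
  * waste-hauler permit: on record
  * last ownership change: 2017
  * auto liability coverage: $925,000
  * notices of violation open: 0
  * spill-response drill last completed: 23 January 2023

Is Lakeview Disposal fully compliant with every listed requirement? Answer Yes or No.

Yes

1. closure/post-closure financial assurance $190,000 ≥ $175,000 → met
2. vehicles overdue for inspection 2 ≤ 2 → met
3. weight-scale calibration 168 days ago vs limit 180 → met
4. spill-response drill 683 days ago vs limit 730 → met
5. driver safety training 169 days ago vs limit 180 → met
6. certified spill responders 2 ≥ 2 → met
7. condition 'operates a transfer station' holds; pollution liability coverage $700,000 ≥ $675,000 → met
8. waste-hauler permit present → met
9. notices of violation open 0 ≤ 2 → met
10. condition 'transports medical waste' holds; auto liability coverage $925,000 ≥ $875,000 → met
11. route audit 165 days ago vs limit 270 → met
All met.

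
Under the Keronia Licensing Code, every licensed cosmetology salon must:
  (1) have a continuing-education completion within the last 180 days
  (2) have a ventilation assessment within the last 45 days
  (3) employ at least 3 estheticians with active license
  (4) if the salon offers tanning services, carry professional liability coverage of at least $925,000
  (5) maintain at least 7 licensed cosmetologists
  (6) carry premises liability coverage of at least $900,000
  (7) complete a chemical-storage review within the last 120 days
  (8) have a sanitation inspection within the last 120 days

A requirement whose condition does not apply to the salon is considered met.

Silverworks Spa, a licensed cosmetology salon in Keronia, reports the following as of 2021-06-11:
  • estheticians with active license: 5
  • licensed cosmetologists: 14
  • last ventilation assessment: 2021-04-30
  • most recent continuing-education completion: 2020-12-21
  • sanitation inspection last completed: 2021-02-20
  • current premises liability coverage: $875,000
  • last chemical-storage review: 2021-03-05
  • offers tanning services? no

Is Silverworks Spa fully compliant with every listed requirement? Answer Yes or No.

No

1. continuing-education completion 172 days ago vs limit 180 → met
2. ventilation assessment 42 days ago vs limit 45 → met
3. estheticians with active license 5 ≥ 3 → met
4. condition 'offers tanning services' does not hold → requirement n/a → met
5. licensed cosmetologists 14 ≥ 7 → met
6. premises liability coverage $875,000 < $900,000 → not met
7. chemical-storage review 98 days ago vs limit 120 → met
8. sanitation inspection 111 days ago vs limit 120 → met
Not met: 6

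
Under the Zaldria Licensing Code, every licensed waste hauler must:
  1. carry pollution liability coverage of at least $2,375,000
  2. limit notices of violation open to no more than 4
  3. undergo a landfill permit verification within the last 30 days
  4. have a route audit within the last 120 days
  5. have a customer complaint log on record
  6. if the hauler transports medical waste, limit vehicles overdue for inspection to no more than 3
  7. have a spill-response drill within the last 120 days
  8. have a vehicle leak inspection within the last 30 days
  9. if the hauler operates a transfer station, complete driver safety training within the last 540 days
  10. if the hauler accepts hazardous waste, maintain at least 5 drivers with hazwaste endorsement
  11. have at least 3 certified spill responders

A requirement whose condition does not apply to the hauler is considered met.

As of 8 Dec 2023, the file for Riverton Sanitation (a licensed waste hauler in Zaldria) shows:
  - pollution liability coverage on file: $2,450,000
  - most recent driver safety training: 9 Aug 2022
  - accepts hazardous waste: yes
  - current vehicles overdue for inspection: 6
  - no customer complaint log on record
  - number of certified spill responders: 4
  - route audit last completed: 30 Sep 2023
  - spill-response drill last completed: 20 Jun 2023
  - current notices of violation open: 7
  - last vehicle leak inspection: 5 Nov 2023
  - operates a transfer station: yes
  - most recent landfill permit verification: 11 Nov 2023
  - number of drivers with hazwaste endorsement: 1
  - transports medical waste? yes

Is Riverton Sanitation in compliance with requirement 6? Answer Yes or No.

No

6. condition 'transports medical waste' holds; vehicles overdue for inspection 6 > 3 → not met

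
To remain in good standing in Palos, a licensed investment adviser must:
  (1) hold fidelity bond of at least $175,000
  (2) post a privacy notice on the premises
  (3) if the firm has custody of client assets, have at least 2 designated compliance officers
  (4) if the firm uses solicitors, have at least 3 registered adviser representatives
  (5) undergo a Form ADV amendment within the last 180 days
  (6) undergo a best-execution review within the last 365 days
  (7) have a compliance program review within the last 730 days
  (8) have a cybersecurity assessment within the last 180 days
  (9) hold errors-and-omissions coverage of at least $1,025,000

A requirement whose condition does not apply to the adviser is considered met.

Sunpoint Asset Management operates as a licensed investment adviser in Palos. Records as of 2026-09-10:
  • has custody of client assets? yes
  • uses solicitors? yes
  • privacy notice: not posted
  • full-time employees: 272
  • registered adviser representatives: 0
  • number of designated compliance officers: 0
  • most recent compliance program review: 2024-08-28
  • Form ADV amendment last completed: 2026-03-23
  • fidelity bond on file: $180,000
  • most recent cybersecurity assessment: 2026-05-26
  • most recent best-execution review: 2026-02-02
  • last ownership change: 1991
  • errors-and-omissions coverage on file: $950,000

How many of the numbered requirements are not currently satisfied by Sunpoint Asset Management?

1. fidelity bond $180,000 ≥ $175,000 → met
2. privacy notice absent → not met
3. condition 'has custody of client assets' holds; designated compliance officers 0 < 2 → not met
4. condition 'uses solicitors' holds; registered adviser representatives 0 < 3 → not met
5. Form ADV amendment 171 days ago vs limit 180 → met
6. best-execution review 220 days ago vs limit 365 → met
7. compliance program review 743 days ago vs limit 730 → not met
8. cybersecurity assessment 107 days ago vs limit 180 → met
9. errors-and-omissions coverage $950,000 < $1,025,000 → not met
Not met: 5 of 9

5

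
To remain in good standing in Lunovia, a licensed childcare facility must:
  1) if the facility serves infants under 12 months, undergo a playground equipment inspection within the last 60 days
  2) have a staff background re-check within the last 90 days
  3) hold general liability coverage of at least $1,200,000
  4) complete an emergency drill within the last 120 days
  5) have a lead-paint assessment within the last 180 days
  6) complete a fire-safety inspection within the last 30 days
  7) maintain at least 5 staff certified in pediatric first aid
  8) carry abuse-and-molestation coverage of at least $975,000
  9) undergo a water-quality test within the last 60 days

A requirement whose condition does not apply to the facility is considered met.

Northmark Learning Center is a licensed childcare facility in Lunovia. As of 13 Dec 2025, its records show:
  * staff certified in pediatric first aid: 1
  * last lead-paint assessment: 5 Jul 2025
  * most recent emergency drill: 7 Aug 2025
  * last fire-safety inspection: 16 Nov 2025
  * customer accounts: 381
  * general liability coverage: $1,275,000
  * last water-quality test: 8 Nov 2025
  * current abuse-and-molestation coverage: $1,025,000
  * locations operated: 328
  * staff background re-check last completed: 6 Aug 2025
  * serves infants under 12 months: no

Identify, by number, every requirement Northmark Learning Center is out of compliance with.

1. condition 'serves infants under 12 months' does not hold → requirement n/a → met
2. staff background re-check 129 days ago vs limit 90 → not met
3. general liability coverage $1,275,000 ≥ $1,200,000 → met
4. emergency drill 128 days ago vs limit 120 → not met
5. lead-paint assessment 161 days ago vs limit 180 → met
6. fire-safety inspection 27 days ago vs limit 30 → met
7. staff certified in pediatric first aid 1 < 5 → not met
8. abuse-and-molestation coverage $1,025,000 ≥ $975,000 → met
9. water-quality test 35 days ago vs limit 60 → met
Not met: 2, 4, 7

2, 4, 7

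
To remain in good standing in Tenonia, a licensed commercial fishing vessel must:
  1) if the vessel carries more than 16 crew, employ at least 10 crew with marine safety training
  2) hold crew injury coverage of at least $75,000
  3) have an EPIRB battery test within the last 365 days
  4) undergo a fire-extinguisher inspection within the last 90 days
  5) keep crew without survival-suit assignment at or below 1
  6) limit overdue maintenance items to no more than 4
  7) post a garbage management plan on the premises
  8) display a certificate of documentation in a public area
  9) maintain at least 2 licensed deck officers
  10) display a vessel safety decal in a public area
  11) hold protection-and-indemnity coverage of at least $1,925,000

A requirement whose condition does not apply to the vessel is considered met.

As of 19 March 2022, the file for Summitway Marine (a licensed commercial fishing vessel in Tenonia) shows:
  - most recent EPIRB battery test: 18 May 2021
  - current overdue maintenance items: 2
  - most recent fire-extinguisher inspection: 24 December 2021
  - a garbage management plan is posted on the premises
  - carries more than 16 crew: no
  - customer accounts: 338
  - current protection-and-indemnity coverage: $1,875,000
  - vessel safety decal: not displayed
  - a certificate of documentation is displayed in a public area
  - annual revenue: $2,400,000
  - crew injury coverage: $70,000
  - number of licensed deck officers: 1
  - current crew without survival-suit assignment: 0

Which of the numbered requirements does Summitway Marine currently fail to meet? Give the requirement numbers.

2, 9, 10, 11

1. condition 'carries more than 16 crew' does not hold → requirement n/a → met
2. crew injury coverage $70,000 < $75,000 → not met
3. EPIRB battery test 305 days ago vs limit 365 → met
4. fire-extinguisher inspection 85 days ago vs limit 90 → met
5. crew without survival-suit assignment 0 ≤ 1 → met
6. overdue maintenance items 2 ≤ 4 → met
7. garbage management plan present → met
8. certificate of documentation present → met
9. licensed deck officers 1 < 2 → not met
10. vessel safety decal absent → not met
11. protection-and-indemnity coverage $1,875,000 < $1,925,000 → not met
Not met: 2, 9, 10, 11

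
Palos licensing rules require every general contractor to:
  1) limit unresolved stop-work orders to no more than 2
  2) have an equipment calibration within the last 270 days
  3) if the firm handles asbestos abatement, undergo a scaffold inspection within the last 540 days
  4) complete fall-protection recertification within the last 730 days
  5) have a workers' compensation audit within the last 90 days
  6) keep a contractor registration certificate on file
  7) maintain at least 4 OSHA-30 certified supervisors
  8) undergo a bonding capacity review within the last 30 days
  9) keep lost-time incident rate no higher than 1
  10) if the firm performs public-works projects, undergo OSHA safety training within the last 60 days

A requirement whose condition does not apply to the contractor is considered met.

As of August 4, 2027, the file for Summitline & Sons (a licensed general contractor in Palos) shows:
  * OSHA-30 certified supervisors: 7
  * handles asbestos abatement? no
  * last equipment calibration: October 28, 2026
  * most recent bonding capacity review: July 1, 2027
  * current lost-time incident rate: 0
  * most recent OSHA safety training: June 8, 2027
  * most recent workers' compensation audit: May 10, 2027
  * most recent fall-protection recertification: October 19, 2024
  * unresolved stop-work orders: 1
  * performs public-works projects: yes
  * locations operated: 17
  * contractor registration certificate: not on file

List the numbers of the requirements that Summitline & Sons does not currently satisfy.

1. unresolved stop-work orders 1 ≤ 2 → met
2. equipment calibration 280 days ago vs limit 270 → not met
3. condition 'handles asbestos abatement' does not hold → requirement n/a → met
4. fall-protection recertification 1019 days ago vs limit 730 → not met
5. workers' compensation audit 86 days ago vs limit 90 → met
6. contractor registration certificate absent → not met
7. OSHA-30 certified supervisors 7 ≥ 4 → met
8. bonding capacity review 34 days ago vs limit 30 → not met
9. lost-time incident rate 0 ≤ 1 → met
10. condition 'performs public-works projects' holds; OSHA safety training 57 days ago vs limit 60 → met
Not met: 2, 4, 6, 8

2, 4, 6, 8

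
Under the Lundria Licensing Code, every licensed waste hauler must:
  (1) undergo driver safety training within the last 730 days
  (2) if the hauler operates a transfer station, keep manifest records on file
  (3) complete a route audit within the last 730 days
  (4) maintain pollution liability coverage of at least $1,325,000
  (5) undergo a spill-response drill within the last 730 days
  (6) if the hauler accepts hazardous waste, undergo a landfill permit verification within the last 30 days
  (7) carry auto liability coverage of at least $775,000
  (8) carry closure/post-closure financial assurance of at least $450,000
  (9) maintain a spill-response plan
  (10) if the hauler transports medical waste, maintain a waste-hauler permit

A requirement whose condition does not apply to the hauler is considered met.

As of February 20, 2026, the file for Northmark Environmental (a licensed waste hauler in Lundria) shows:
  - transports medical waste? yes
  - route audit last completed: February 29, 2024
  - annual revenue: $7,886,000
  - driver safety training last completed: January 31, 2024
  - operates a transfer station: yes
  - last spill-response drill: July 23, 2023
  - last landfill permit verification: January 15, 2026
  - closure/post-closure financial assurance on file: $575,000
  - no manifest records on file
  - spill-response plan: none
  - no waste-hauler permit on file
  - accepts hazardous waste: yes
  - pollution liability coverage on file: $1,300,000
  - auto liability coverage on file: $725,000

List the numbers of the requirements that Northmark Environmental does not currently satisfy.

1, 2, 4, 5, 6, 7, 9, 10

1. driver safety training 751 days ago vs limit 730 → not met
2. condition 'operates a transfer station' holds; manifest records absent → not met
3. route audit 722 days ago vs limit 730 → met
4. pollution liability coverage $1,300,000 < $1,325,000 → not met
5. spill-response drill 943 days ago vs limit 730 → not met
6. condition 'accepts hazardous waste' holds; landfill permit verification 36 days ago vs limit 30 → not met
7. auto liability coverage $725,000 < $775,000 → not met
8. closure/post-closure financial assurance $575,000 ≥ $450,000 → met
9. spill-response plan absent → not met
10. condition 'transports medical waste' holds; waste-hauler permit absent → not met
Not met: 1, 2, 4, 5, 6, 7, 9, 10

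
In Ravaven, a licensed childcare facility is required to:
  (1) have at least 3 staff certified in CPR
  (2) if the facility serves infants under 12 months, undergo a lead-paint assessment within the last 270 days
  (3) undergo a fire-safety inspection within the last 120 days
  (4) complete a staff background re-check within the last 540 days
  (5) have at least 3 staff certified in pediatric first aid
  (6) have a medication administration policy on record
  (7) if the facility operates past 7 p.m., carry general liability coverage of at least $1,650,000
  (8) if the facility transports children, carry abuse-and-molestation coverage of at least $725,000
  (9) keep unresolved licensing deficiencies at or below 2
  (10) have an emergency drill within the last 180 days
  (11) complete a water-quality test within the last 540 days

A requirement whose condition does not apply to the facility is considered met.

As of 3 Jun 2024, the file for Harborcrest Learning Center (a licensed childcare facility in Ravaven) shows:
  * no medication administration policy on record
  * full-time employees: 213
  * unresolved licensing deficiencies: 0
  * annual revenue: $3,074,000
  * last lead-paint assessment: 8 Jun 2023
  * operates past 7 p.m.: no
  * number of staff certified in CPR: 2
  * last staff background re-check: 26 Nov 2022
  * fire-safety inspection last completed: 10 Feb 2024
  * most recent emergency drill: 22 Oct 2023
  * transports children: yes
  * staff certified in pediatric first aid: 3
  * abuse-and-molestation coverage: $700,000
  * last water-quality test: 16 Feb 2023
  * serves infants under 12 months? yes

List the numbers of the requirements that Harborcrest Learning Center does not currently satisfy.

1, 2, 4, 6, 8, 10

1. staff certified in CPR 2 < 3 → not met
2. condition 'serves infants under 12 months' holds; lead-paint assessment 361 days ago vs limit 270 → not met
3. fire-safety inspection 114 days ago vs limit 120 → met
4. staff background re-check 555 days ago vs limit 540 → not met
5. staff certified in pediatric first aid 3 ≥ 3 → met
6. medication administration policy absent → not met
7. condition 'operates past 7 p.m.' does not hold → requirement n/a → met
8. condition 'transports children' holds; abuse-and-molestation coverage $700,000 < $725,000 → not met
9. unresolved licensing deficiencies 0 ≤ 2 → met
10. emergency drill 225 days ago vs limit 180 → not met
11. water-quality test 473 days ago vs limit 540 → met
Not met: 1, 2, 4, 6, 8, 10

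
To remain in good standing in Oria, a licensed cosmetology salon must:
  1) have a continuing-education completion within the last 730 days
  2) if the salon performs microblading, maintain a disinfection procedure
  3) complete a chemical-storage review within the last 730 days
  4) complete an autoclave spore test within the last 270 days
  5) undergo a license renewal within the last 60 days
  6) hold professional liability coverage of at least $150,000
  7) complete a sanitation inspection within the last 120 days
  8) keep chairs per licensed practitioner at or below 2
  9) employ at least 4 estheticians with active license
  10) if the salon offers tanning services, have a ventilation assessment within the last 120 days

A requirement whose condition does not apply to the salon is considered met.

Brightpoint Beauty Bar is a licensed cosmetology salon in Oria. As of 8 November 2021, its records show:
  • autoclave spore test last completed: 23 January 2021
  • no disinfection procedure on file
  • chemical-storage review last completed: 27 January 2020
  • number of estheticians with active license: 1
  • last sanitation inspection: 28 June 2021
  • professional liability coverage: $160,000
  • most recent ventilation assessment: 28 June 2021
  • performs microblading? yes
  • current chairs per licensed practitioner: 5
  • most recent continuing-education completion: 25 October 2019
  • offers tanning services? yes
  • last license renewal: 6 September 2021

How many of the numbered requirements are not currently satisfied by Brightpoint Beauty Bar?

1. continuing-education completion 745 days ago vs limit 730 → not met
2. condition 'performs microblading' holds; disinfection procedure absent → not met
3. chemical-storage review 651 days ago vs limit 730 → met
4. autoclave spore test 289 days ago vs limit 270 → not met
5. license renewal 63 days ago vs limit 60 → not met
6. professional liability coverage $160,000 ≥ $150,000 → met
7. sanitation inspection 133 days ago vs limit 120 → not met
8. chairs per licensed practitioner 5 > 2 → not met
9. estheticians with active license 1 < 4 → not met
10. condition 'offers tanning services' holds; ventilation assessment 133 days ago vs limit 120 → not met
Not met: 8 of 10

8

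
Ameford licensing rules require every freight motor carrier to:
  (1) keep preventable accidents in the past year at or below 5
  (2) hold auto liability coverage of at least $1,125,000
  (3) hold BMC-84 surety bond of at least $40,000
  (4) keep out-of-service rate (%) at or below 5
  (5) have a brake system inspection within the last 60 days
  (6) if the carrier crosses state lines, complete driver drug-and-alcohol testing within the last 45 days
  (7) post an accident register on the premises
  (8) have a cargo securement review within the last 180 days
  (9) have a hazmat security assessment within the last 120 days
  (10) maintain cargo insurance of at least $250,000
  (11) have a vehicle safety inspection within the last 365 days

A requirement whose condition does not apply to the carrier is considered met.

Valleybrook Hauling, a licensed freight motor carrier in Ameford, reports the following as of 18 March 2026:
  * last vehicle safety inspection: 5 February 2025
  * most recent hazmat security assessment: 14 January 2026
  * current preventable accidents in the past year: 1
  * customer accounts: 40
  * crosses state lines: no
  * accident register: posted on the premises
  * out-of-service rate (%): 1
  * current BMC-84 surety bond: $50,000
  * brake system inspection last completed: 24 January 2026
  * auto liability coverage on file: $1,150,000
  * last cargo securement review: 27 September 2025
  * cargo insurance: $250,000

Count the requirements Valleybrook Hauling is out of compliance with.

1. preventable accidents in the past year 1 ≤ 5 → met
2. auto liability coverage $1,150,000 ≥ $1,125,000 → met
3. BMC-84 surety bond $50,000 ≥ $40,000 → met
4. out-of-service rate (%) 1 ≤ 5 → met
5. brake system inspection 53 days ago vs limit 60 → met
6. condition 'crosses state lines' does not hold → requirement n/a → met
7. accident register present → met
8. cargo securement review 172 days ago vs limit 180 → met
9. hazmat security assessment 63 days ago vs limit 120 → met
10. cargo insurance $250,000 ≥ $250,000 → met
11. vehicle safety inspection 406 days ago vs limit 365 → not met
Not met: 1 of 11

1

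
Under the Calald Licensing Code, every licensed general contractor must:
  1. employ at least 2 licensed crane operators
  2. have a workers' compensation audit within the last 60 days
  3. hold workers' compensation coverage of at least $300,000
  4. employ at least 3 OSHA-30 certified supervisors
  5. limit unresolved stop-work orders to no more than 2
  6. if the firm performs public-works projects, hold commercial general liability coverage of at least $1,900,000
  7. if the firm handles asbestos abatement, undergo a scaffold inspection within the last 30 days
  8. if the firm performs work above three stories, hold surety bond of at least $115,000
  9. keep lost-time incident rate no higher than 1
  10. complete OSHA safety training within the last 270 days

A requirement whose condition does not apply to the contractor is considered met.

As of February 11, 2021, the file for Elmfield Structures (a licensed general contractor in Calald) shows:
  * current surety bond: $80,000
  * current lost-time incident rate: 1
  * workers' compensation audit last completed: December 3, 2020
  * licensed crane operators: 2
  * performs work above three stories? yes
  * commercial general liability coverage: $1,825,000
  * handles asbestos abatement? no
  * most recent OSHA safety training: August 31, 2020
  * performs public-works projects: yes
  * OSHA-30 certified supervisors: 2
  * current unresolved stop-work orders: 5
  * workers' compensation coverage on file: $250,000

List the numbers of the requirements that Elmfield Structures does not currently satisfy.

2, 3, 4, 5, 6, 8

1. licensed crane operators 2 ≥ 2 → met
2. workers' compensation audit 70 days ago vs limit 60 → not met
3. workers' compensation coverage $250,000 < $300,000 → not met
4. OSHA-30 certified supervisors 2 < 3 → not met
5. unresolved stop-work orders 5 > 2 → not met
6. condition 'performs public-works projects' holds; commercial general liability coverage $1,825,000 < $1,900,000 → not met
7. condition 'handles asbestos abatement' does not hold → requirement n/a → met
8. condition 'performs work above three stories' holds; surety bond $80,000 < $115,000 → not met
9. lost-time incident rate 1 ≤ 1 → met
10. OSHA safety training 164 days ago vs limit 270 → met
Not met: 2, 3, 4, 5, 6, 8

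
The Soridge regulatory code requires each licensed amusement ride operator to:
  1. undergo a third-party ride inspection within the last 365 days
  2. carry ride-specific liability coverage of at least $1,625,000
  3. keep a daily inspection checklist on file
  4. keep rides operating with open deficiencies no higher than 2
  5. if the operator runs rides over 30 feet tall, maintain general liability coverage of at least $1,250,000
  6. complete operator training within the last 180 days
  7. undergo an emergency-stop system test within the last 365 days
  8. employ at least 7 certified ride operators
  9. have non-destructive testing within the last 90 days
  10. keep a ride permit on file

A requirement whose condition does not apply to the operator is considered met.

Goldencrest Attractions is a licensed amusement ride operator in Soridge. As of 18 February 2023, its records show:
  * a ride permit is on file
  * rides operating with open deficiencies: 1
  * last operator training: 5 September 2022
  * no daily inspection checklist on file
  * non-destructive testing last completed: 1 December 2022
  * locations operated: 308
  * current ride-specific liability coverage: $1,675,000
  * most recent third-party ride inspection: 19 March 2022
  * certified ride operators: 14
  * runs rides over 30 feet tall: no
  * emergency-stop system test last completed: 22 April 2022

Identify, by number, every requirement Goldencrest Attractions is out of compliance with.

1. third-party ride inspection 336 days ago vs limit 365 → met
2. ride-specific liability coverage $1,675,000 ≥ $1,625,000 → met
3. daily inspection checklist absent → not met
4. rides operating with open deficiencies 1 ≤ 2 → met
5. condition 'runs rides over 30 feet tall' does not hold → requirement n/a → met
6. operator training 166 days ago vs limit 180 → met
7. emergency-stop system test 302 days ago vs limit 365 → met
8. certified ride operators 14 ≥ 7 → met
9. non-destructive testing 79 days ago vs limit 90 → met
10. ride permit present → met
Not met: 3

3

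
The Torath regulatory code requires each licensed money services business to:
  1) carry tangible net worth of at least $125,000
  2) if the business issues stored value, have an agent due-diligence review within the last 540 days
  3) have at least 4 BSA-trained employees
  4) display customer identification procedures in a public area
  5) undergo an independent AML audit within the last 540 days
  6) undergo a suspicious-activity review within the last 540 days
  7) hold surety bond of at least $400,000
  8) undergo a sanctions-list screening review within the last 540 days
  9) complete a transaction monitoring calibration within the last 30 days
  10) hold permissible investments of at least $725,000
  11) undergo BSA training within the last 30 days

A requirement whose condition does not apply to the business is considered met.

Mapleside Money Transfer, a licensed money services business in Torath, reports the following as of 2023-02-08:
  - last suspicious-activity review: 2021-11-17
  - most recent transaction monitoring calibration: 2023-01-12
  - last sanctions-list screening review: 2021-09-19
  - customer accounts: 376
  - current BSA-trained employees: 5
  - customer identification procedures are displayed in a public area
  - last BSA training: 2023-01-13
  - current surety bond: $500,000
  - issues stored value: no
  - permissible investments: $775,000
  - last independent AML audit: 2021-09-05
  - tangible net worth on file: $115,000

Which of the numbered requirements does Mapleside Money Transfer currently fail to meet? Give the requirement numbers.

1

1. tangible net worth $115,000 < $125,000 → not met
2. condition 'issues stored value' does not hold → requirement n/a → met
3. BSA-trained employees 5 ≥ 4 → met
4. customer identification procedures present → met
5. independent AML audit 521 days ago vs limit 540 → met
6. suspicious-activity review 448 days ago vs limit 540 → met
7. surety bond $500,000 ≥ $400,000 → met
8. sanctions-list screening review 507 days ago vs limit 540 → met
9. transaction monitoring calibration 27 days ago vs limit 30 → met
10. permissible investments $775,000 ≥ $725,000 → met
11. BSA training 26 days ago vs limit 30 → met
Not met: 1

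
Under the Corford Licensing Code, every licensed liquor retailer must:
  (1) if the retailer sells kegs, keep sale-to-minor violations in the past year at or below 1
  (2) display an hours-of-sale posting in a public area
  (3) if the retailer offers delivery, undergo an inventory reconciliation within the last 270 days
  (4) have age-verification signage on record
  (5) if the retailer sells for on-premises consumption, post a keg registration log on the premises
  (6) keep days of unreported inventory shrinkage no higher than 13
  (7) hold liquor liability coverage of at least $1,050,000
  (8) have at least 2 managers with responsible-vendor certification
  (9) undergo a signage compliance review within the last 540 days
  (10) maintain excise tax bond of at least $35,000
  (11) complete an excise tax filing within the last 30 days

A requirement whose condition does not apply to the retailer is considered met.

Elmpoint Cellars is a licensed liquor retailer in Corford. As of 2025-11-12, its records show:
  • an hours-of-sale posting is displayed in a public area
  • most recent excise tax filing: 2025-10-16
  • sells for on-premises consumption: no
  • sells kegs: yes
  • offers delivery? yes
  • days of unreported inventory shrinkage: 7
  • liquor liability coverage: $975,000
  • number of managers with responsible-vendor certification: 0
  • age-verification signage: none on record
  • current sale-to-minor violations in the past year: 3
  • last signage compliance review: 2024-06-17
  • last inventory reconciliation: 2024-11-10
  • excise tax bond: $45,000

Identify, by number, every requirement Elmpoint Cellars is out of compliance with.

1, 3, 4, 7, 8

1. condition 'sells kegs' holds; sale-to-minor violations in the past year 3 > 1 → not met
2. hours-of-sale posting present → met
3. condition 'offers delivery' holds; inventory reconciliation 367 days ago vs limit 270 → not met
4. age-verification signage absent → not met
5. condition 'sells for on-premises consumption' does not hold → requirement n/a → met
6. days of unreported inventory shrinkage 7 ≤ 13 → met
7. liquor liability coverage $975,000 < $1,050,000 → not met
8. managers with responsible-vendor certification 0 < 2 → not met
9. signage compliance review 513 days ago vs limit 540 → met
10. excise tax bond $45,000 ≥ $35,000 → met
11. excise tax filing 27 days ago vs limit 30 → met
Not met: 1, 3, 4, 7, 8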